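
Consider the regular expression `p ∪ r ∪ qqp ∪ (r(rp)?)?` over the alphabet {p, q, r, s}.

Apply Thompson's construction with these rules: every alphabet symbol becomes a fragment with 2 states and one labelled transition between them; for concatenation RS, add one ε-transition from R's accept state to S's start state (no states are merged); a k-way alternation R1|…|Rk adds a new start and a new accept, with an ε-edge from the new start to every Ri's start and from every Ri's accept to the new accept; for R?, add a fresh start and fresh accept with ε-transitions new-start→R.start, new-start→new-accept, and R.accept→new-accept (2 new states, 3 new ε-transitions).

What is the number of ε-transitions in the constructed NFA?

Building bottom-up:
Each of the 8 symbol leaves contributes 0 ε-transitions.
  qqp = 2 ε-transitions
  rp = 1 ε-transition
  (rp)? = 4 ε-transitions
  r(rp)? = 5 ε-transitions
  (r(rp)?)? = 8 ε-transitions
  p ∪ r ∪ qqp ∪ (r(rp)?)? = 18 ε-transitions

18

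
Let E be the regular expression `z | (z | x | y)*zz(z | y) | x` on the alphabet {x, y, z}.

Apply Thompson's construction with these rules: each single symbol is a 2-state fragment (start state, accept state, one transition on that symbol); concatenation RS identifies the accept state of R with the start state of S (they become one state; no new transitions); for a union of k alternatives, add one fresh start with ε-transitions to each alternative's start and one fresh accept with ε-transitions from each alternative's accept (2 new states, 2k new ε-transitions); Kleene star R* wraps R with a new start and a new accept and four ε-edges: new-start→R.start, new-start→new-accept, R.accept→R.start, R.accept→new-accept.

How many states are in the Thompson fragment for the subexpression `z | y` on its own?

6

Fragment for `z | y`:
Each of the 2 symbol leaves contributes a 2-state fragment.
  z | y — 6 states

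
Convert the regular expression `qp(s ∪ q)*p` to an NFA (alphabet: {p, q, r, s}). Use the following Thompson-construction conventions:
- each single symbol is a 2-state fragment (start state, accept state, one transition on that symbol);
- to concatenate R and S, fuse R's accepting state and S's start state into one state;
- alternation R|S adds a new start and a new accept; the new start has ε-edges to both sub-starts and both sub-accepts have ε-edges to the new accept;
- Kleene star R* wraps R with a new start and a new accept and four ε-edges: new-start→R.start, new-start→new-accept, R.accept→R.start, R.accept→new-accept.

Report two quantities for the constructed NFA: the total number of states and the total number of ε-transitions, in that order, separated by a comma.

11, 8

Recursing over subexpressions:
Each of the 5 symbol leaves contributes 2 states and 0 ε-transitions.
  s ∪ q = 6 states, 4 ε-transitions
  (s ∪ q)* = 8 states, 8 ε-transitions
  qp(s ∪ q)*p = 11 states, 8 ε-transitions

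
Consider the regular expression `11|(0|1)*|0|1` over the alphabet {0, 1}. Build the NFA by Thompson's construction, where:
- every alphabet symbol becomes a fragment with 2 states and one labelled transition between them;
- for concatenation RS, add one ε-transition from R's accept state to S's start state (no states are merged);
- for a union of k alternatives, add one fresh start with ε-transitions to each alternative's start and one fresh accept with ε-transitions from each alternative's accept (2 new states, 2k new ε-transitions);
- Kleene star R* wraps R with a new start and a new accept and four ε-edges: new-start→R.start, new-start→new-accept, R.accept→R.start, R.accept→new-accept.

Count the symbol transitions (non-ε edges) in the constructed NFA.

By structural recursion:
Each of the 6 symbol leaves contributes exactly 1 symbol transition.
  11 → 2 symbol transitions
  0|1 → 2 symbol transitions
  (0|1)* → 2 symbol transitions
  11|(0|1)*|0|1 → 6 symbol transitions

6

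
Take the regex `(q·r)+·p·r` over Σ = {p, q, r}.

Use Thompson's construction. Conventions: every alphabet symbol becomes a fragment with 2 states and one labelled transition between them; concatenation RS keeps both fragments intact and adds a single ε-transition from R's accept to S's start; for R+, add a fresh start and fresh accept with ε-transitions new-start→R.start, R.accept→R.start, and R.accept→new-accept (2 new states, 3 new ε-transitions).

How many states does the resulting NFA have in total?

10

Bottom-up over the parse tree:
Each of the 4 symbol leaves contributes a 2-state fragment.
  q·r : 4 states
  (q·r)+ : 6 states
  (q·r)+·p·r : 10 states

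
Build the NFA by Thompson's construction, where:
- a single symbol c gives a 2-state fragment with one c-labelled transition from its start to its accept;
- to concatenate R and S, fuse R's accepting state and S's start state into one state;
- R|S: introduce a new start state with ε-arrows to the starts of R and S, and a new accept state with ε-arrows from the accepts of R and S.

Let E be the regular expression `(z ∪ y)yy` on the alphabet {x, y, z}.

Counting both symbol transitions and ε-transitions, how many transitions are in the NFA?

By structural recursion:
Each of the 4 symbol leaves contributes 1 transition (1 symbol, 0 ε).
  z ∪ y : 6 transitions (2 symbol, 4 ε)
  (z ∪ y)yy : 8 transitions (4 symbol, 4 ε)

8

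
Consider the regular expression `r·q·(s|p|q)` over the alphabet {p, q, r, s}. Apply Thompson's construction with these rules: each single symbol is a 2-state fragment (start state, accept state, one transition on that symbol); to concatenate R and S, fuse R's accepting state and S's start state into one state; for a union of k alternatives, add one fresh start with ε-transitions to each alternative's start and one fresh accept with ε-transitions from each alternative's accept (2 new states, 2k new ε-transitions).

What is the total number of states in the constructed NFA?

10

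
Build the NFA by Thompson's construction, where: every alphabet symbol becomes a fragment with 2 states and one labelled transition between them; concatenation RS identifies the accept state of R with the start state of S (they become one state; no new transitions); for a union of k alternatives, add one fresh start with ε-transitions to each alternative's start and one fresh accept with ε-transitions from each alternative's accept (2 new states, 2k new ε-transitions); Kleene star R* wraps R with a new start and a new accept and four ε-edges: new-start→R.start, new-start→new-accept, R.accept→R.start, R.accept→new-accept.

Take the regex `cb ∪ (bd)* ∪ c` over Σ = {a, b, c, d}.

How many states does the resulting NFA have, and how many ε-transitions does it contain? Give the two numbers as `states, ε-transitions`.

Bottom-up over the parse tree:
Each of the 5 symbol leaves contributes 2 states and 0 ε-transitions.
  cb — 3 states, 0 ε-transitions
  bd — 3 states, 0 ε-transitions
  (bd)* — 5 states, 4 ε-transitions
  cb ∪ (bd)* ∪ c — 12 states, 10 ε-transitions

12, 10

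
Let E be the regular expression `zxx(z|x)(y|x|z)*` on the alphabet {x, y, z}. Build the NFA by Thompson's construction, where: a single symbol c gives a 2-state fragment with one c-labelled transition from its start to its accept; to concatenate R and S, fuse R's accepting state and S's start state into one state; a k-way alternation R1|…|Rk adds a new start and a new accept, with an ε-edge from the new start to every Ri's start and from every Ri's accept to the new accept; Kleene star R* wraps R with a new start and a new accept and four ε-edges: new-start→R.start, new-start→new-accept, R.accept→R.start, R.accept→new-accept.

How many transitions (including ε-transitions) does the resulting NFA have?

22

Bottom-up over the parse tree:
Each of the 8 symbol leaves contributes 1 transition (1 symbol, 0 ε).
  z|x → 6 transitions (2 symbol, 4 ε)
  y|x|z → 9 transitions (3 symbol, 6 ε)
  (y|x|z)* → 13 transitions (3 symbol, 10 ε)
  zxx(z|x)(y|x|z)* → 22 transitions (8 symbol, 14 ε)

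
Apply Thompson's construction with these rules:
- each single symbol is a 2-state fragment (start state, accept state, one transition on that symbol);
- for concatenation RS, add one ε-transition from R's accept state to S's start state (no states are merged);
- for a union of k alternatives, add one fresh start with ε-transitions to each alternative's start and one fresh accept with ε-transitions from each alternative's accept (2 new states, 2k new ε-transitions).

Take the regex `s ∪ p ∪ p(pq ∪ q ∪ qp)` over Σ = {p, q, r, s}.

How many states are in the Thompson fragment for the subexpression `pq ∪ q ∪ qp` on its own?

12

Fragment for `pq ∪ q ∪ qp`:
Each of the 5 symbol leaves contributes a 2-state fragment.
  pq → 4 states
  qp → 4 states
  pq ∪ q ∪ qp → 12 states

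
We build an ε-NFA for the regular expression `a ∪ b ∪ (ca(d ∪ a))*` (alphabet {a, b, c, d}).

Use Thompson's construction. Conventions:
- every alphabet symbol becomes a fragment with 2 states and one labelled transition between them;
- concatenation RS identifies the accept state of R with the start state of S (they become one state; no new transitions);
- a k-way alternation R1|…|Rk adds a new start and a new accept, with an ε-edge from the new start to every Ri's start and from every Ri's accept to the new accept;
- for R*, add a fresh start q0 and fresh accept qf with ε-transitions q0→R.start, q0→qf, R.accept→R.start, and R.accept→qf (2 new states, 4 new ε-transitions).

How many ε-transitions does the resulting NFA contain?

Bottom-up over the parse tree:
Each of the 6 symbol leaves contributes 0 ε-transitions.
  d ∪ a : 4 ε-transitions
  ca(d ∪ a) : 4 ε-transitions
  (ca(d ∪ a))* : 8 ε-transitions
  a ∪ b ∪ (ca(d ∪ a))* : 14 ε-transitions

14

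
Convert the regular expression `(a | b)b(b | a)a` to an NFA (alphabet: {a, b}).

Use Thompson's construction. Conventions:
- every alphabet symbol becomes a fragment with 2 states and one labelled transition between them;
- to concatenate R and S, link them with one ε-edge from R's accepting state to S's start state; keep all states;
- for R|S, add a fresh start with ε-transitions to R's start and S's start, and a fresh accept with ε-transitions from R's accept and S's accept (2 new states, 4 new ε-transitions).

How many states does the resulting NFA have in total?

16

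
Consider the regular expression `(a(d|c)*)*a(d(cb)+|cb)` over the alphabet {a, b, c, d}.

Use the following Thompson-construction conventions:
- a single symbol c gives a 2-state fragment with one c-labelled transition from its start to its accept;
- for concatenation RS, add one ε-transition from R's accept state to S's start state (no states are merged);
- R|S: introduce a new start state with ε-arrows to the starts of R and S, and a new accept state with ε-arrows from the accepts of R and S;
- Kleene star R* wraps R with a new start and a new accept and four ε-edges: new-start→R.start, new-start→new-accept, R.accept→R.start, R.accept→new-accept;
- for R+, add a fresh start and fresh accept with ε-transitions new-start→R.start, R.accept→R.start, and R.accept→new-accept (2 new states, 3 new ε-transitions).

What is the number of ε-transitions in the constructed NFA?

Recursing over subexpressions:
Each of the 9 symbol leaves contributes 0 ε-transitions.
  d|c = 4 ε-transitions
  (d|c)* = 8 ε-transitions
  a(d|c)* = 9 ε-transitions
  (a(d|c)*)* = 13 ε-transitions
  cb = 1 ε-transition
  (cb)+ = 4 ε-transitions
  d(cb)+ = 5 ε-transitions
  cb = 1 ε-transition
  d(cb)+|cb = 10 ε-transitions
  (a(d|c)*)*a(d(cb)+|cb) = 25 ε-transitions

25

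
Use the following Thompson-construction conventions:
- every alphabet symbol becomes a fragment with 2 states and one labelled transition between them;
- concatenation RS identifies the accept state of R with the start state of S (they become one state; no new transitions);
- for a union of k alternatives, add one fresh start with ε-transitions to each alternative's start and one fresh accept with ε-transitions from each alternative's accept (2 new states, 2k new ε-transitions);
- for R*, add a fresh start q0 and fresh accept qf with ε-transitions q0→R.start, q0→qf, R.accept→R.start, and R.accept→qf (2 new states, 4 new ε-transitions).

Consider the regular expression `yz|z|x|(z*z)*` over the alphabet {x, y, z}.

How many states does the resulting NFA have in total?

By structural recursion:
Each of the 6 symbol leaves contributes a 2-state fragment.
  yz — 3 states
  z* — 4 states
  z*z — 5 states
  (z*z)* — 7 states
  yz|z|x|(z*z)* — 16 states

16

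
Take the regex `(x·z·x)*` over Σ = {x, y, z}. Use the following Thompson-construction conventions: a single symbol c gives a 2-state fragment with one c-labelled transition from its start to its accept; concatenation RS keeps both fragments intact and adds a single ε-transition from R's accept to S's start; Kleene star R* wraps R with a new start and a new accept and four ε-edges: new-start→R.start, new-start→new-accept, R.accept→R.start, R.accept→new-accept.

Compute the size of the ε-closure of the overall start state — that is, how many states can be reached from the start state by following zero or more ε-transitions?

Compute the ε-closure size of each fragment's start state recursively; a symbol fragment's start has no outgoing ε-edge, so its closure is just itself (size 1).
  x·z·x → same as the first factor's closure: |ε-closure| = 1
  (x·z·x)* → |ε-closure| = 1 (new start) + 1 (body) + 1 (new accept) = 3

3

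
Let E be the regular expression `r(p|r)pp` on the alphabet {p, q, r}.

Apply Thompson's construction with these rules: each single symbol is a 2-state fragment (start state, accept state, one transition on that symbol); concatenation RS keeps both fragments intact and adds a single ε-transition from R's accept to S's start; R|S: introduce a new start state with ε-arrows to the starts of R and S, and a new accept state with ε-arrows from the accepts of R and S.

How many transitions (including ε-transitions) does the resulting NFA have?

Per subexpression:
Each of the 5 symbol leaves contributes 1 transition (1 symbol, 0 ε).
  p|r — 6 transitions (2 symbol, 4 ε)
  r(p|r)pp — 12 transitions (5 symbol, 7 ε)

12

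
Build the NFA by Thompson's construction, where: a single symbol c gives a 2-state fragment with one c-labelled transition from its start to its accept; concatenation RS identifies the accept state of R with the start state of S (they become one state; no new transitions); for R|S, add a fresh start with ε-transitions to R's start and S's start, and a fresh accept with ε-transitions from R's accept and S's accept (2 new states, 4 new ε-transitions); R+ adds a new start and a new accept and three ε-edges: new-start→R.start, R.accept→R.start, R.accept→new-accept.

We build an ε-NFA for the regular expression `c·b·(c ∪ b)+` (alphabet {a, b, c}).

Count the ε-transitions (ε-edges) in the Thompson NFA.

Building bottom-up:
Each of the 4 symbol leaves contributes 0 ε-transitions.
  c ∪ b → 4 ε-transitions
  (c ∪ b)+ → 7 ε-transitions
  c·b·(c ∪ b)+ → 7 ε-transitions

7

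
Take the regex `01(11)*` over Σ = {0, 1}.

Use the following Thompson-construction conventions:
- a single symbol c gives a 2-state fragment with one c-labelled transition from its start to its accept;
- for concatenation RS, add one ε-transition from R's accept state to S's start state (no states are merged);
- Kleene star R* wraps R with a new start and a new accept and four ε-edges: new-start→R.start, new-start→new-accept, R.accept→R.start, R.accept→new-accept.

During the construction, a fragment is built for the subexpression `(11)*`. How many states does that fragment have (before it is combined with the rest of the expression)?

Fragment for `(11)*`:
Each of the 2 symbol leaves contributes a 2-state fragment.
  11 = 4 states
  (11)* = 6 states

6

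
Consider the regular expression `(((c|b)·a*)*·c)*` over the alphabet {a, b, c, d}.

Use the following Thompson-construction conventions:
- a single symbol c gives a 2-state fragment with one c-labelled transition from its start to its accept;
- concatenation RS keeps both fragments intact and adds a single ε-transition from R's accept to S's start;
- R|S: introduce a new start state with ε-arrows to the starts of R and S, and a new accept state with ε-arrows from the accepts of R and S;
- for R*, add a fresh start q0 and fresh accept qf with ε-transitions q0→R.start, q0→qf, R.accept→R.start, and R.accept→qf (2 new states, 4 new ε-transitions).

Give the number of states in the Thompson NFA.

16

Building bottom-up:
Each of the 4 symbol leaves contributes a 2-state fragment.
  c|b = 6 states
  a* = 4 states
  (c|b)·a* = 10 states
  ((c|b)·a*)* = 12 states
  ((c|b)·a*)*·c = 14 states
  (((c|b)·a*)*·c)* = 16 states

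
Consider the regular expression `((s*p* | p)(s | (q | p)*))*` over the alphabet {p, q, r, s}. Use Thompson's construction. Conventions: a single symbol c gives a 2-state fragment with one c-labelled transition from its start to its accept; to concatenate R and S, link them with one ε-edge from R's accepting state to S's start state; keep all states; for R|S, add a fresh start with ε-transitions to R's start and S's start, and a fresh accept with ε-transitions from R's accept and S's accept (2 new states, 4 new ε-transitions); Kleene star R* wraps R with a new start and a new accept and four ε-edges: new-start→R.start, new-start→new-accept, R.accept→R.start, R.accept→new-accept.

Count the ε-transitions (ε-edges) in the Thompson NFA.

Bottom-up over the parse tree:
Each of the 6 symbol leaves contributes 0 ε-transitions.
  s* : 4 ε-transitions
  p* : 4 ε-transitions
  s*p* : 9 ε-transitions
  s*p* | p : 13 ε-transitions
  q | p : 4 ε-transitions
  (q | p)* : 8 ε-transitions
  s | (q | p)* : 12 ε-transitions
  (s*p* | p)(s | (q | p)*) : 26 ε-transitions
  ((s*p* | p)(s | (q | p)*))* : 30 ε-transitions

30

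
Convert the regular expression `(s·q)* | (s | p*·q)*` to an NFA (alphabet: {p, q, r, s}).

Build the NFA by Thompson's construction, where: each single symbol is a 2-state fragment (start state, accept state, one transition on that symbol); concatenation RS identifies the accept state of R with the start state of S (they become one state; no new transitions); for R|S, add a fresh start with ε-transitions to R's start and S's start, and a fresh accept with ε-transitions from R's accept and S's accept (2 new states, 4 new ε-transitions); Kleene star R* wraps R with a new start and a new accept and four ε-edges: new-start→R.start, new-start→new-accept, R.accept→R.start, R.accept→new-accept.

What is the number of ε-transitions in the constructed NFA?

20

By structural recursion:
Each of the 5 symbol leaves contributes 0 ε-transitions.
  s·q — 0 ε-transitions
  (s·q)* — 4 ε-transitions
  p* — 4 ε-transitions
  p*·q — 4 ε-transitions
  s | p*·q — 8 ε-transitions
  (s | p*·q)* — 12 ε-transitions
  (s·q)* | (s | p*·q)* — 20 ε-transitions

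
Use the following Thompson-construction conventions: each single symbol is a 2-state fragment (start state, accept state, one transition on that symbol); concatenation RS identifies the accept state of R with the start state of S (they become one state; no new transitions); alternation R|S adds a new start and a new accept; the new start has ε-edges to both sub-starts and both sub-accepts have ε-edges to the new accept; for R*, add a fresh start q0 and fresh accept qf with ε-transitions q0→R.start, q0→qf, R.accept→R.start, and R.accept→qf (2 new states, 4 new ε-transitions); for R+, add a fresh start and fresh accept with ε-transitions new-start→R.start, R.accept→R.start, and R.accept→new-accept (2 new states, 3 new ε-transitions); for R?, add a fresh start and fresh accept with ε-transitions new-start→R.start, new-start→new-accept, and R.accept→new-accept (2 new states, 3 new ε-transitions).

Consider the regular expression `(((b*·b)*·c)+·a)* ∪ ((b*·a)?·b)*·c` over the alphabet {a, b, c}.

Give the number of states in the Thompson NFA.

26

By structural recursion:
Each of the 8 symbol leaves contributes a 2-state fragment.
  b* — 4 states
  b*·b — 5 states
  (b*·b)* — 7 states
  (b*·b)*·c — 8 states
  ((b*·b)*·c)+ — 10 states
  ((b*·b)*·c)+·a — 11 states
  (((b*·b)*·c)+·a)* — 13 states
  b* — 4 states
  b*·a — 5 states
  (b*·a)? — 7 states
  (b*·a)?·b — 8 states
  ((b*·a)?·b)* — 10 states
  ((b*·a)?·b)*·c — 11 states
  (((b*·b)*·c)+·a)* ∪ ((b*·a)?·b)*·c — 26 states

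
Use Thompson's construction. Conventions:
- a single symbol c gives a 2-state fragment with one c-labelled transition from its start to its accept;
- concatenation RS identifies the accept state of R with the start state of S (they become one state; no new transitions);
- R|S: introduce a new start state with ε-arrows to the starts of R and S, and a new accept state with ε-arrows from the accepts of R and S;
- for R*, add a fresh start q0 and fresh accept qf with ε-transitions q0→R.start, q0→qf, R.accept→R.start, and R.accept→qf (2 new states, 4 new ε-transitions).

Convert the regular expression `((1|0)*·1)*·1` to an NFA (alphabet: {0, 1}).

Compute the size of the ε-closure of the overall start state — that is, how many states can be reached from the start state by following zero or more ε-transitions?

7

Work bottom-up. For each fragment F, track |ε-closure(F.start)| and whether F's accept lies in that closure (i.e. whether F accepts ε). A single-symbol fragment has closure size 1 and does not accept ε.
  1|0 → C = 1 + 1 + 1 = 3 (the new accept is not ε-reachable since no branch accepts ε)
  (1|0)* → new start has ε-edges to the inner start and to the new accept, so C = 2 + 3 = 5
  (1|0)*·1 → the left operand accepts ε, so the closure extends into the next operand (the shared merged state is already counted); C = 5 + (1−1) = 5
  ((1|0)*·1)* → new start has ε-edges to the inner start and to the new accept, so C = 2 + 5 = 7
  ((1|0)*·1)*·1 → the left operand accepts ε, so the closure extends into the next operand (the shared merged state is already counted); C = 7 + (1−1) = 7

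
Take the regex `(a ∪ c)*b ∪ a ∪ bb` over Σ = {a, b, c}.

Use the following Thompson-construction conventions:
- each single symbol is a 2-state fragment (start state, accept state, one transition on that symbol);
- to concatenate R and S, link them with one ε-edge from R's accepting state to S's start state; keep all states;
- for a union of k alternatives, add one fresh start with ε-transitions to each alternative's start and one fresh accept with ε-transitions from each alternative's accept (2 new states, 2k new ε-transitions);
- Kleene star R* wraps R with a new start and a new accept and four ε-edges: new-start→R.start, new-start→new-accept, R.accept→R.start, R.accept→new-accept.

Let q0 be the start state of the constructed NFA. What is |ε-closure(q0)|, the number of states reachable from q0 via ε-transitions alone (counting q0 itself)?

Let C(F) = |ε-closure(F.start)| within fragment F, and note whether F accepts ε. Symbol fragments have C = 1 and do not accept ε. Then:
  a ∪ c : C = 1 + 1 + 1 = 3 (the new accept is not ε-reachable since no branch accepts ε)
  (a ∪ c)* : the star's fresh start ε-reaches both the body's start and the fresh accept: C = 2 + 3 = 5
  (a ∪ c)*b : C = 5 + 1 = 6 (closure spills across the concat boundary because the left factor accepts ε)
  bb : C equals the left operand's closure size = 1 (its accept is not ε-reachable, so the closure stops there)
  (a ∪ c)*b ∪ a ∪ bb : C = 1 + 6 + 1 + 1 = 9 (the new accept is not ε-reachable since no branch accepts ε)

9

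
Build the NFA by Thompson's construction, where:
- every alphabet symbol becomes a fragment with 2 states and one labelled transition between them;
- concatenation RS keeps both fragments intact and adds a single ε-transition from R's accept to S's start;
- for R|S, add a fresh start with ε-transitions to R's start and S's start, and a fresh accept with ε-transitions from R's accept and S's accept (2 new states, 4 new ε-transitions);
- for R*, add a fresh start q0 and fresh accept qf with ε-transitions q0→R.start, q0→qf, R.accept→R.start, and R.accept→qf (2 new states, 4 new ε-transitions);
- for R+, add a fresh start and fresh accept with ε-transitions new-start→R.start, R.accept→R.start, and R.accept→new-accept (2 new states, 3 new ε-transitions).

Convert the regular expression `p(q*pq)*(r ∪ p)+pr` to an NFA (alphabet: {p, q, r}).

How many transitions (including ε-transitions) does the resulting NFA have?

Recursing over subexpressions:
Each of the 8 symbol leaves contributes 1 transition (1 symbol, 0 ε).
  q* → 5 transitions (1 symbol, 4 ε)
  q*pq → 9 transitions (3 symbol, 6 ε)
  (q*pq)* → 13 transitions (3 symbol, 10 ε)
  r ∪ p → 6 transitions (2 symbol, 4 ε)
  (r ∪ p)+ → 9 transitions (2 symbol, 7 ε)
  p(q*pq)*(r ∪ p)+pr → 29 transitions (8 symbol, 21 ε)

29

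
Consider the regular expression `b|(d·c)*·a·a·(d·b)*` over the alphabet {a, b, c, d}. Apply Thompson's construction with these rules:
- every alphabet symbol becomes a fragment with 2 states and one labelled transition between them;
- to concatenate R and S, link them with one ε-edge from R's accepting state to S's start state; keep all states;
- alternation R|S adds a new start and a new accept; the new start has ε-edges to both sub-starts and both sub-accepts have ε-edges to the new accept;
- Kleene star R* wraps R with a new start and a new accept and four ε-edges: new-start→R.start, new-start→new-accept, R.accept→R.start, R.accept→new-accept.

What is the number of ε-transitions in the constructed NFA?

Building bottom-up:
Each of the 7 symbol leaves contributes 0 ε-transitions.
  d·c : 1 ε-transition
  (d·c)* : 5 ε-transitions
  d·b : 1 ε-transition
  (d·b)* : 5 ε-transitions
  (d·c)*·a·a·(d·b)* : 13 ε-transitions
  b|(d·c)*·a·a·(d·b)* : 17 ε-transitions

17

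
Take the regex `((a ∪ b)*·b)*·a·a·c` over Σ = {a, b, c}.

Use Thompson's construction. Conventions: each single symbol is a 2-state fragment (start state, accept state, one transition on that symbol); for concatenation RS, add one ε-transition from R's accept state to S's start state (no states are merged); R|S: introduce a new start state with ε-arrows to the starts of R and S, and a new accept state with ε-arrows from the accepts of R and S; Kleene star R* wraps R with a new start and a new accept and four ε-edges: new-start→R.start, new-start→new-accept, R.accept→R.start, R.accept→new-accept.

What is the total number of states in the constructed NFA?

18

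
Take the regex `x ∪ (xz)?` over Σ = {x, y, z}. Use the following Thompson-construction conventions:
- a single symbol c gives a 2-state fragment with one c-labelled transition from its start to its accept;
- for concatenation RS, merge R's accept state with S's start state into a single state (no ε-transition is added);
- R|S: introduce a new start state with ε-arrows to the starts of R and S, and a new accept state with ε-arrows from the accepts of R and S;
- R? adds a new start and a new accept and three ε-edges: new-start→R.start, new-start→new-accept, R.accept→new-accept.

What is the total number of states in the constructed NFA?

9

Building bottom-up:
Each of the 3 symbol leaves contributes a 2-state fragment.
  xz : 3 states
  (xz)? : 5 states
  x ∪ (xz)? : 9 states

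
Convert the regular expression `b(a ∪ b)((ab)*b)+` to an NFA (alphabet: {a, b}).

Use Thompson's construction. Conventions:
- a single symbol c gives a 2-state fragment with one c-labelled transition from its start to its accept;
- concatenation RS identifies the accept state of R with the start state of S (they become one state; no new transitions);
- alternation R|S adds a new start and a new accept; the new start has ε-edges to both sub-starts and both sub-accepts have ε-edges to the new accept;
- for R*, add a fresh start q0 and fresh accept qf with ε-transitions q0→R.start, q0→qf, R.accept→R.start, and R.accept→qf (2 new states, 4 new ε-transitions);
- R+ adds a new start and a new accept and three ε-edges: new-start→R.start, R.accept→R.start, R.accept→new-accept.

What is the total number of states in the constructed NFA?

14

Bottom-up over the parse tree:
Each of the 6 symbol leaves contributes a 2-state fragment.
  a ∪ b = 6 states
  ab = 3 states
  (ab)* = 5 states
  (ab)*b = 6 states
  ((ab)*b)+ = 8 states
  b(a ∪ b)((ab)*b)+ = 14 states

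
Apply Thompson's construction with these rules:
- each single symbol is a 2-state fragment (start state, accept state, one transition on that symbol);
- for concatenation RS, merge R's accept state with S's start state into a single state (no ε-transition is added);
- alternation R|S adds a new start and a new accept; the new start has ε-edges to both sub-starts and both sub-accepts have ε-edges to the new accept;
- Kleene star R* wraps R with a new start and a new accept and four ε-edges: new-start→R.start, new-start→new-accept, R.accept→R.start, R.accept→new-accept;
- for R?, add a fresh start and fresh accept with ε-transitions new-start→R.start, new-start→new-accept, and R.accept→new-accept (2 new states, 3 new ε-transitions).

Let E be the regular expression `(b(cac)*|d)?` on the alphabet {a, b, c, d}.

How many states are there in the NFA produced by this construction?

13

By structural recursion:
Each of the 5 symbol leaves contributes a 2-state fragment.
  cac — 4 states
  (cac)* — 6 states
  b(cac)* — 7 states
  b(cac)*|d — 11 states
  (b(cac)*|d)? — 13 states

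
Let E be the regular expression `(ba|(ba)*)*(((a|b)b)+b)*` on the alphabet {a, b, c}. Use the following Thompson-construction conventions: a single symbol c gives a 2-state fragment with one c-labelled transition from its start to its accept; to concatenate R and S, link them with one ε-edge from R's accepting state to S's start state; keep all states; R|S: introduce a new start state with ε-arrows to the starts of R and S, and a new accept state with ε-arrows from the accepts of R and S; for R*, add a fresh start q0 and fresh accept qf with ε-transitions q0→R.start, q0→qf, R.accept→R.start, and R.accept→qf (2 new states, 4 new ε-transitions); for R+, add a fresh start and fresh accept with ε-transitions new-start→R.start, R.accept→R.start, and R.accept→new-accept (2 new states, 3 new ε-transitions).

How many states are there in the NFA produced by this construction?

28

Bottom-up over the parse tree:
Each of the 8 symbol leaves contributes a 2-state fragment.
  ba = 4 states
  ba = 4 states
  (ba)* = 6 states
  ba|(ba)* = 12 states
  (ba|(ba)*)* = 14 states
  a|b = 6 states
  (a|b)b = 8 states
  ((a|b)b)+ = 10 states
  ((a|b)b)+b = 12 states
  (((a|b)b)+b)* = 14 states
  (ba|(ba)*)*(((a|b)b)+b)* = 28 states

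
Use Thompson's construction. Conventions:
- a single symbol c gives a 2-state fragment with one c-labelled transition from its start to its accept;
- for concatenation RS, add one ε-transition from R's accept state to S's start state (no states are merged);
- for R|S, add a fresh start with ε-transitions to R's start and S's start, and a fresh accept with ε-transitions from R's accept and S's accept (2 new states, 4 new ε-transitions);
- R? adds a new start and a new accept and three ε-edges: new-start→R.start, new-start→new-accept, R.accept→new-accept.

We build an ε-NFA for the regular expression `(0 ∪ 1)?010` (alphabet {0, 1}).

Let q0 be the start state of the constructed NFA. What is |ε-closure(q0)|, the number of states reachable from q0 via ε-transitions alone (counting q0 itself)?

Let C(F) = |ε-closure(F.start)| within fragment F, and note whether F accepts ε. Symbol fragments have C = 1 and do not accept ε. Then:
  0 ∪ 1 → C = 1 + 1 + 1 = 3 (the new accept is not ε-reachable since no branch accepts ε)
  (0 ∪ 1)? → new start has ε-edges to the inner start and to the new accept, so C = 2 + 3 = 5
  (0 ∪ 1)?010 → the left operand accepts ε, so the closure extends into the next operand (via the concat ε-link); C = 5 + 1 = 6

6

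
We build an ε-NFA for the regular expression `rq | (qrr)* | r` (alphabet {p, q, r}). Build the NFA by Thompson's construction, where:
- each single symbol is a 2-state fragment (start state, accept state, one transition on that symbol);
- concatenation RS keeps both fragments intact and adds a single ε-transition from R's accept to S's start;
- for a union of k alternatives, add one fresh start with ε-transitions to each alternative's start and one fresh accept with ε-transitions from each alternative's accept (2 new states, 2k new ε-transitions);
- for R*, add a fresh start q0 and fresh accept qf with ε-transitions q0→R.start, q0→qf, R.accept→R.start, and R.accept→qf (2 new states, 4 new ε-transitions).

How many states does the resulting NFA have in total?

16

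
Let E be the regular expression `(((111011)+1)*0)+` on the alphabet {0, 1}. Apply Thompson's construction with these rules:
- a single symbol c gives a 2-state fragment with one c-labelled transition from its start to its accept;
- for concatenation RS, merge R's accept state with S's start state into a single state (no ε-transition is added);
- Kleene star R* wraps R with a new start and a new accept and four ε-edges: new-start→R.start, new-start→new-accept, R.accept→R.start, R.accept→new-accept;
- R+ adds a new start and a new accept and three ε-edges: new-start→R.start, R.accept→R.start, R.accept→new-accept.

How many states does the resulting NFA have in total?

15

Bottom-up over the parse tree:
Each of the 8 symbol leaves contributes a 2-state fragment.
  111011 — 7 states
  (111011)+ — 9 states
  (111011)+1 — 10 states
  ((111011)+1)* — 12 states
  ((111011)+1)*0 — 13 states
  (((111011)+1)*0)+ — 15 states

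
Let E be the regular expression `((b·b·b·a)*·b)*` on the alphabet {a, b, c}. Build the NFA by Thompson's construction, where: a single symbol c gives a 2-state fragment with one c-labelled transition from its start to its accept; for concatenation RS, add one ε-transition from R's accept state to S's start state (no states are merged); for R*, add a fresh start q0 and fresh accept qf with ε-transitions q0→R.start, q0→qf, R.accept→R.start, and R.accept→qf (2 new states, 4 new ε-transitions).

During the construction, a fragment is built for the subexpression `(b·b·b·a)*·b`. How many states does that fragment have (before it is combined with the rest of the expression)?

12

Fragment for `(b·b·b·a)*·b`:
Each of the 5 symbol leaves contributes a 2-state fragment.
  b·b·b·a — 8 states
  (b·b·b·a)* — 10 states
  (b·b·b·a)*·b — 12 states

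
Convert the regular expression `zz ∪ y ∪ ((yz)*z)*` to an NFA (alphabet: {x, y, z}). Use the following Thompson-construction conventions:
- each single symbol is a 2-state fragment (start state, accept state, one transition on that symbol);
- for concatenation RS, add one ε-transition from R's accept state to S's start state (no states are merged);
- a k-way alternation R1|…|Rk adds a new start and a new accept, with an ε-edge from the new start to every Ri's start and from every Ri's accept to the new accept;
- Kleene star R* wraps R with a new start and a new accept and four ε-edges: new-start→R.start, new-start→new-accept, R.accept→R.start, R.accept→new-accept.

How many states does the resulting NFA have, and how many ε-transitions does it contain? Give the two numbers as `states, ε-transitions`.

Recursing over subexpressions:
Each of the 6 symbol leaves contributes 2 states and 0 ε-transitions.
  zz — 4 states, 1 ε-transition
  yz — 4 states, 1 ε-transition
  (yz)* — 6 states, 5 ε-transitions
  (yz)*z — 8 states, 6 ε-transitions
  ((yz)*z)* — 10 states, 10 ε-transitions
  zz ∪ y ∪ ((yz)*z)* — 18 states, 17 ε-transitions

18, 17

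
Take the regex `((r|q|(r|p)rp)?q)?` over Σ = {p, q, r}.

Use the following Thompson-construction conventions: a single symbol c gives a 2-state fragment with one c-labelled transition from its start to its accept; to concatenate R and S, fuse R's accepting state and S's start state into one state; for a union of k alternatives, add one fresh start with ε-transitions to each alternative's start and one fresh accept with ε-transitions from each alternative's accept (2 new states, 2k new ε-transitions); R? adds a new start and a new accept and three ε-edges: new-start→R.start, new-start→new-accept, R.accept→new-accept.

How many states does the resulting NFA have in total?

Per subexpression:
Each of the 7 symbol leaves contributes a 2-state fragment.
  r|p — 6 states
  (r|p)rp — 8 states
  r|q|(r|p)rp — 14 states
  (r|q|(r|p)rp)? — 16 states
  (r|q|(r|p)rp)?q — 17 states
  ((r|q|(r|p)rp)?q)? — 19 states

19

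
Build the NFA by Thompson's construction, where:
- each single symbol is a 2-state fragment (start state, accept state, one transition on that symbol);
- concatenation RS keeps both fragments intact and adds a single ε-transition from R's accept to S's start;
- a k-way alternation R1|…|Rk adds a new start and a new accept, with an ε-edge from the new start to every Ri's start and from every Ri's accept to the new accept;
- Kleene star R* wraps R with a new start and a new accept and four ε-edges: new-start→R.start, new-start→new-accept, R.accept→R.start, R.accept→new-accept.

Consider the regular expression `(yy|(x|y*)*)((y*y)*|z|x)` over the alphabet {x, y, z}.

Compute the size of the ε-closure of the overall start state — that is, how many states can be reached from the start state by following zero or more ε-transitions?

21

Compute the ε-closure size of each fragment's start state recursively; a symbol fragment's start has no outgoing ε-edge, so its closure is just itself (size 1).
  yy → |closure| equals the left operand's closure size = 1 (its accept is not ε-reachable, so the closure stops there)
  y* → |closure| = 1 (new start) + 1 (body) + 1 (new accept) = 3
  x|y* → new start ε-reaches every alternative's start; at least one alternative accepts ε, so the union's new accept is reached too: |closure| = 1 + 1 + 3 + 1 = 6
  (x|y*)* → new start has ε-edges to the inner start and to the new accept, so |closure| = 2 + 6 = 8
  yy|(x|y*)* → new start ε-reaches every alternative's start; at least one alternative accepts ε, so the union's new accept is reached too: |closure| = 1 + 1 + 8 + 1 = 11
  y* → |closure| = 1 (new start) + 1 (body) + 1 (new accept) = 3
  y*y → the left operand accepts ε, so the closure extends into the next operand (via the concat ε-link); |closure| = 3 + 1 = 4
  (y*y)* → |closure| = 1 (new start) + 4 (body) + 1 (new accept) = 6
  (y*y)*|z|x → new start ε-reaches every alternative's start; at least one alternative accepts ε, so the union's new accept is reached too: |closure| = 1 + 6 + 1 + 1 + 1 = 10
  (yy|(x|y*)*)((y*y)*|z|x) → the left operand accepts ε, so the closure extends into the next operand (via the concat ε-link); |closure| = 11 + 10 = 21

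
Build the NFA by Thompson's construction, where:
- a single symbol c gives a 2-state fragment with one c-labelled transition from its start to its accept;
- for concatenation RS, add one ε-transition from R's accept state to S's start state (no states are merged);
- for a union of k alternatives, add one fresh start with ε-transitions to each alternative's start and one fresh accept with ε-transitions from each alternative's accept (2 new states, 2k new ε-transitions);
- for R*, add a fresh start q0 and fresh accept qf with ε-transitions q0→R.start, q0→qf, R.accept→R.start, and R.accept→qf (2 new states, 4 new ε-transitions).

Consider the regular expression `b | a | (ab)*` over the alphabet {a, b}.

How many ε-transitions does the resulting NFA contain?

Per subexpression:
Each of the 4 symbol leaves contributes 0 ε-transitions.
  ab = 1 ε-transition
  (ab)* = 5 ε-transitions
  b | a | (ab)* = 11 ε-transitions

11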